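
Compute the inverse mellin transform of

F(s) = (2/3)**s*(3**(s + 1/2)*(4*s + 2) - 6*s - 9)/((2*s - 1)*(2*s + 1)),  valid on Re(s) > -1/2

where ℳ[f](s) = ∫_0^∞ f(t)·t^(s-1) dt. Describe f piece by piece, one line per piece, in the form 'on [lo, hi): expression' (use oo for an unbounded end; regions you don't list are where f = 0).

back out the shared t-power: 3*sqrt(6)*t**(3/2)/4 on [0, 2/3); sqrt(6)*sqrt(t) on [2/3, 2)
reversing the common scale on t: t**(3/2) on [0, 1); 2*sqrt(t) on [1, 3)
f breaks at 2/3 into 2 integrals to sum
the [0, 2/3) slice contributes ∫ 3*sqrt(6)*sqrt(t)/4·t^(s-1) dt
∫ sqrt(6)/sqrt(t)·t^(s-1) over [2/3, 2)

on [0, 2/3): 3*sqrt(6)*sqrt(t)/4
on [2/3, 2): sqrt(6)/sqrt(t)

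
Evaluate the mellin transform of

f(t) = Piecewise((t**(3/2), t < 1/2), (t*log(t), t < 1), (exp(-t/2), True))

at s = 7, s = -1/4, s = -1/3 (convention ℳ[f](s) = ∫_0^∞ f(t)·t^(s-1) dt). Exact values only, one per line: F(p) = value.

F(7) = -255/16384 + sqrt(2)/4352 + log(2)/2048 + 151946*exp(-1/2)
F(-1/4) = 2**(1/4)*(-80*2**(3/4) + 18*sqrt(2) + 45*sqrt(2)*uppergamma(-1/4, 1/2) + 60*log(2) + 80)/90
F(-1/3) = 2**(1/3)*(-63*2**(2/3) + 12*sqrt(2) + 28*2**(1/3)*uppergamma(-1/3, 1/2) + 42*log(2) + 63)/56

linearity at 1/2, 1 turns ℳ[f](s) into 3 summed integrals
∫ t**(3/2)·t^(s-1) over [0, 1/2)
segment [1/2, 1) carries t*log(t); integrate it
∫ exp(-t/2)·t^(s-1) over [1, ∞)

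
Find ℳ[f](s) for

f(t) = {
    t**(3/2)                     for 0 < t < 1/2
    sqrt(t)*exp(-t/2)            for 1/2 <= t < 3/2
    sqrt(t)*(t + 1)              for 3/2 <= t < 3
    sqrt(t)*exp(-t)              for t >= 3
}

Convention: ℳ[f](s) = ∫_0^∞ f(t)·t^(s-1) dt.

2**(-s - 1/2)*(2**(s + 1/2)*(2*s + 1)*(2*s + 3)*uppergamma(s + 1/2, 3) + 2**(2*s + 1)*(2*s + 1)*(2*s + 3)*uppergamma(s + 1/2, 1/4) - 2**(2*s + 1)*(2*s + 1)*(2*s + 3)*uppergamma(s + 1/2, 3/4) + 3**(s + 1/2)*(-10*s - 5) - 4*3**(s + 1/2) + 6**(s + 1/2)*(16*s + 8) + 4*6**(s + 1/2) + 2*s + 1)/((2*s + 1)*(2*s + 3))
  Re(s) > -3/2

strip the shared t-power: t on [0, 1/2); exp(-t/2) on [1/2, 3/2); t + 1 on [3/2, 3); …
decompose at 1/2, 3/2, 3; ℳ[f](s) sums the 4 pieces' integrals
on [0, 1/2): add ∫ t**(3/2)·t^(s-1) dt
[1/2, 3/2) adds the kernel integral of sqrt(t)*exp(-t/2)
on [3/2, 3): add ∫ sqrt(t)*(t + 1)·t^(s-1) dt
segment 3 to ∞ holds sqrt(t)*exp(-t); add its integral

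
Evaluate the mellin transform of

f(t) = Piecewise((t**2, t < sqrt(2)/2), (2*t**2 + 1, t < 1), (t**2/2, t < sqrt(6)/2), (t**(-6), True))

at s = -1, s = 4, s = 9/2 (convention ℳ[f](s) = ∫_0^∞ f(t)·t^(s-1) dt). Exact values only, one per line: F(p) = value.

reversing the power substitution: t on [0, 1/2); 2*t + 1 on [1/2, 1); t/2 on [1, 3/2); …
along the cuts sqrt(2)/2, 1, sqrt(6)/2, ℳ[f](s) splits into 4 integrals
piece [0, sqrt(2)/2): integrate t**2 against the kernel
on [sqrt(2)/2, 1): add ∫ (2*t**2 + 1)·t^(s-1) dt
[1, sqrt(6)/2) adds the kernel integral of t**2/2
over [sqrt(6)/2, ∞), the kernel integral of t**(-6) enters the sum

F(-1) = 1/2 + 599*sqrt(6)/2268 + sqrt(2)/2
F(4) = 33/32
F(9/2) = 2**(3/4)*(-70 + 424*2**(1/4) + 659*3**(1/4))/1872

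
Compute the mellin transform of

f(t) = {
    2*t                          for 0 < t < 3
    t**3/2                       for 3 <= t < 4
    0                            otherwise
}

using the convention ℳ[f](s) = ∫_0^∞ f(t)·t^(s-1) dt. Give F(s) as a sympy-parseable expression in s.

cuts at 3: linearity sums the 2 kernel integrals
segment 0 to 3 holds 2*t; add its integral
the [3, 4) slice contributes ∫ t**3/2·t^(s-1) dt

(64*2**(2*s)*(s + 1) - 27*3**s*(s + 1) + 12*3**s*(s + 3))/(2*(s + 1)*(s + 3))
  Re(s) > -1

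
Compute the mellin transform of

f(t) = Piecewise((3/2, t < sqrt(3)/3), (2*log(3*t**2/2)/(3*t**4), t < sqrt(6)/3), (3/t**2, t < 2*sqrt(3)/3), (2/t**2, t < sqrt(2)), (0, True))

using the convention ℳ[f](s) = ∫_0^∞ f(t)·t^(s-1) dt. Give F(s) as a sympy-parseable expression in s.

(-12*2**(s/2)*s*(s - 2) - 18*2**(s/2)*s*(-4*s + (s - 2)**2 + 12) + 3*2**s*s*(-4*s + (s - 2)**2 + 12) + 4*6**(s/2)*s*(-4*s + (s - 2)**2 + 12) + 24*s*(s - 2)**2*log(2) - 48*s*(s - 2)*log(2) + 48*s*(s - 2) + 6*(s - 2)*(-4*s + (s - 2)**2 + 12))/(4*3**(s/2)*s*(s - 2)*(-4*s + (s - 2)**2 + 12))
  Re(s) > 0

strip the power substitution: 3/2 on [0, 1/3); 2*log(3*t/2)/(3*t**2) on [1/3, 2/3); 3/t on [2/3, 4/3); …
reversing the shared t-power: 3*t/2 on [0, 1/3); 2*log(3*t/2)/(3*t) on [1/3, 2/3); 3 on [2/3, 4/3); …
back out the common scale on t: t on [0, 1/2); log(t)/t on [1/2, 1); 3 on [1, 2); …
f breaks at sqrt(3)/3, sqrt(6)/3, 2*sqrt(3)/3 into 4 integrals to sum
[0, sqrt(3)/3) adds the kernel integral of 3/2
piece [sqrt(3)/3, sqrt(6)/3): integrate 2*log(3*t**2/2)/(3*t**4) against the kernel
over [sqrt(6)/3, 2*sqrt(3)/3), the kernel integral of 3/t**2 enters the sum
∫ over [2*sqrt(3)/3, sqrt(2)) of 2/t**2·t^(s-1) joins the sum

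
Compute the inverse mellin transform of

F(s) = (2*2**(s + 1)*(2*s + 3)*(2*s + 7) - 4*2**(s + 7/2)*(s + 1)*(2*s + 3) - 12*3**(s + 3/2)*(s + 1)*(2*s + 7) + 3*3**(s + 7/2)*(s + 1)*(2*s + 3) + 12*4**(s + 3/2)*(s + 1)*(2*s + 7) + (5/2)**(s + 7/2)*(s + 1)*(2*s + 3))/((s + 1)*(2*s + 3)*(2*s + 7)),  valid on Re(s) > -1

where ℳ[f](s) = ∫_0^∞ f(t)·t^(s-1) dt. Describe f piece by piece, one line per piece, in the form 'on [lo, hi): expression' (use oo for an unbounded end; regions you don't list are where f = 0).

decompose at 2, 5/2, 3; ℳ[f](s) sums the 4 pieces' integrals
for t in [0, 2): the term is ∫ 2*t·t^(s-1)
piece [2, 5/2): integrate 2*t**(7/2) against the kernel
∫ 3*t**(7/2)/2·t^(s-1) over [5/2, 3)
[3, 4) adds the kernel integral of 6*t**(3/2)

on [0, 2): 2*t
on [2, 5/2): 2*t**(7/2)
on [5/2, 3): 3*t**(7/2)/2
on [3, 4): 6*t**(3/2)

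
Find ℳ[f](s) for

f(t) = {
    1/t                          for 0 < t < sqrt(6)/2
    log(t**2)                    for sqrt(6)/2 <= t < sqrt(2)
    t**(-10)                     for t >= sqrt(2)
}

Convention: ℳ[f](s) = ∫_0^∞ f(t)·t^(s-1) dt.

2**(1 - s/2)*(32*2**(s - 2)*(s/2 - 5)*(s/2 - 1)*(s - 1)*log(2) - 32*2**(s - 2)*(s/2 - 5)*(s - 1) + 32*2**(s - 2)*(s/2 - 5)*(s - 1)*log(2) - 2**(s - 2)*(s - 1)*(s + (s/2 - 1)**2 - 1) - 24*3**(s/2 - 1)*(s/2 - 5)*(s/2 - 1)*(s - 1)*log(3) + 24*3**(s/2 - 1)*(s/2 - 5)*(s/2 - 1)*(s - 1)*log(2) - 24*3**(s/2 - 1)*(s/2 - 5)*(s - 1)*log(3) + 24*3**(s/2 - 1)*(s/2 - 5)*(s - 1)*log(2) + 24*3**(s/2 - 1)*(s/2 - 5)*(s - 1) + 16*3**(s/2 - 1)*sqrt(6)*(s/2 - 5)*(s + (s/2 - 1)**2 - 1))/(32*(s/2 - 5)*(s - 1)*(s + (s/2 - 1)**2 - 1))
  1 < Re(s) < 10

strip the power substitution: 1/sqrt(t) on [0, 3/2); log(t) on [3/2, 2); t**(-5) on [2, ∞)
undo the shared t-power: sqrt(t) on [0, 3/2); t*log(t) on [3/2, 2); t**(-4) on [2, ∞)
decompose at sqrt(6)/2, sqrt(2); ℳ[f](s) sums the 3 pieces' integrals
on [0, sqrt(6)/2): add ∫ 1/t·t^(s-1) dt
for t in [sqrt(6)/2, sqrt(2)): the term is ∫ log(t**2)·t^(s-1)
between sqrt(2) and ∞ the integrand is t**(-10)·t^(s-1)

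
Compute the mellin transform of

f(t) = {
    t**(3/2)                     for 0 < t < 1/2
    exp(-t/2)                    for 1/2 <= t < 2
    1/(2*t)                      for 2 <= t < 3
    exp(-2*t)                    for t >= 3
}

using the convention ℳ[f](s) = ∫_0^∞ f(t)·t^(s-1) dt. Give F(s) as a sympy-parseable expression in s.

(12*24**s*(s - 1)*(2*s + 3)*uppergamma(s, 1/4) - 12*24**s*(s - 1)*(2*s + 3)*uppergamma(s, 1) - 3*24**s*(2*s + 3) + 2*36**s*(2*s + 3) + 12*6**s*(s - 1)*(2*s + 3)*uppergamma(s, 6) + 6*sqrt(2)*6**s*(s - 1))/(12*12**s*(s - 1)*(2*s + 3))
  Re(s) > -3/2

breakpoints 1/2, 2, 3: one integral from each of the 4 segments
between 0 and 1/2 the integrand is t**(3/2)·t^(s-1)
segment [1/2, 2) carries exp(-t/2); integrate it
∫ over [2, 3) of 1/(2*t)·t^(s-1) joins the sum
[3, ∞) adds the kernel integral of exp(-2*t)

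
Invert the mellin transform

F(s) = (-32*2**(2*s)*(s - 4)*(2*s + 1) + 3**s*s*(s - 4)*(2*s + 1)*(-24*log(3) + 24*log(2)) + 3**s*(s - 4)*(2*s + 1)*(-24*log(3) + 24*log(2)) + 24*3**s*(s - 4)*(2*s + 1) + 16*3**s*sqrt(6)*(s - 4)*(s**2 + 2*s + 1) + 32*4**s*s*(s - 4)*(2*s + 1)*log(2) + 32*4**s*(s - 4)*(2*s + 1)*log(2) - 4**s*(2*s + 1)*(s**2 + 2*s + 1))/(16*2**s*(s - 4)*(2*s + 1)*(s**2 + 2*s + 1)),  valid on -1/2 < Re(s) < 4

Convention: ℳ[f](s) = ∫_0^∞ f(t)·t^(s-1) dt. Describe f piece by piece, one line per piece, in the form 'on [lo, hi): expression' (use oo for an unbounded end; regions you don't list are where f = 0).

integrate the 3 segments split at 3/2, 2, then add the results
∫ over [0, 3/2) of sqrt(t)·t^(s-1) joins the sum
segment [3/2, 2) carries t*log(t); integrate it
∫ t**(-4)·t^(s-1) over [2, ∞)

on [0, 3/2): sqrt(t)
on [3/2, 2): t*log(t)
on [2, oo): t**(-4)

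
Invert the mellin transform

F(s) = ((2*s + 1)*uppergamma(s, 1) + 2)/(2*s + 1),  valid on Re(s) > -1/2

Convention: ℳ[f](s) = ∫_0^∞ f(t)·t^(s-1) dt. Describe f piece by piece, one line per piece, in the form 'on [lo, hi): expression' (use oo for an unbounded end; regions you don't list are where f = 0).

slice at 1, transform all 2 pieces, and sum them
between 0 and 1 the integrand is sqrt(t)·t^(s-1)
∫ exp(-t)·t^(s-1) over [1, ∞)

on [0, 1): sqrt(t)
on [1, oo): exp(-t)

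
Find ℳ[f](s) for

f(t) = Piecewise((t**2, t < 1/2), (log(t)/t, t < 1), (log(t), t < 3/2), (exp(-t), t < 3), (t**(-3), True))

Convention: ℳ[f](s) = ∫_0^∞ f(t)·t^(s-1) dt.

cuts at 1/2, 1, 3/2, 3: linearity sums the 5 kernel integrals
over [0, 1/2), the kernel integral of t**2 enters the sum
piece [1/2, 1): integrate log(t)/t against the kernel
between 1 and 3/2 the integrand is log(t)·t^(s-1)
segment 3/2 to 3 holds exp(-t); add its integral
on [3, ∞) integrate f = t**(-3) against the kernel

(108*2**s*s**2*(s - 3)*(s + 2)*(s**2 - 2*s + 1)*uppergamma(s, 3/2) - 108*2**s*s**2*(s - 3)*(s + 2)*(s**2 - 2*s + 1)*uppergamma(s, 3) - 108*2**s*s**2*(s - 3)*(s + 2) + 108*2**s*(s - 3)*(s + 2)*(s**2 - 2*s + 1) - 108*3**s*s*(s - 3)*(s + 2)*(s**2 - 2*s + 1)*log(2) + 108*3**s*s*(s - 3)*(s + 2)*(s**2 - 2*s + 1)*log(3) - 108*3**s*(s - 3)*(s + 2)*(s**2 - 2*s + 1) - 4*6**s*s**2*(s + 2)*(s**2 - 2*s + 1) + 216*s**3*(s - 3)*(s + 2)*log(2) - 216*s**2*(s - 3)*(s + 2)*log(2) + 216*s**2*(s - 3)*(s + 2) + 27*s**2*(s - 3)*(s**2 - 2*s + 1))/(108*2**s*s**2*(s - 3)*(s + 2)*(s**2 - 2*s + 1))
  -2 < Re(s) < 3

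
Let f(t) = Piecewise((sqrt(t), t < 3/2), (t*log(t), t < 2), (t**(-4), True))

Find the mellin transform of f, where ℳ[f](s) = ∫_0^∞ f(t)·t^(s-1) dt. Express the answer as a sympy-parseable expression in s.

(-32*2**(2*s)*(s - 4)*(2*s + 1) + 3**s*s*(s - 4)*(2*s + 1)*(-24*log(3) + 24*log(2)) + 3**s*(s - 4)*(2*s + 1)*(-24*log(3) + 24*log(2)) + 24*3**s*(s - 4)*(2*s + 1) + 16*3**s*sqrt(6)*(s - 4)*(s**2 + 2*s + 1) + 32*4**s*s*(s - 4)*(2*s + 1)*log(2) + 32*4**s*(s - 4)*(2*s + 1)*log(2) - 4**s*(2*s + 1)*(s**2 + 2*s + 1))/(16*2**s*(s - 4)*(2*s + 1)*(s**2 + 2*s + 1))
  -1/2 < Re(s) < 4

breakpoints 3/2, 2: one integral from each of the 3 segments
for t in [0, 3/2): the term is ∫ sqrt(t)·t^(s-1)
over [3/2, 2), the kernel integral of t*log(t) enters the sum
for t in [2, ∞): the term is ∫ t**(-4)·t^(s-1)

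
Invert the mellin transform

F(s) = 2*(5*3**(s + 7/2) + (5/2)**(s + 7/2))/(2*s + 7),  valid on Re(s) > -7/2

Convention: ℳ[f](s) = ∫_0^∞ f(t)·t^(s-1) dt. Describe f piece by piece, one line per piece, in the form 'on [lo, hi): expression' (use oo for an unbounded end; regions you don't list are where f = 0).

integrate the 2 segments split at 5/2, then add the results
segment 0 to 5/2 holds 6*t**(7/2); add its integral
piece [5/2, 3): integrate 5*t**(7/2) against the kernel

on [0, 5/2): 6*t**(7/2)
on [5/2, 3): 5*t**(7/2)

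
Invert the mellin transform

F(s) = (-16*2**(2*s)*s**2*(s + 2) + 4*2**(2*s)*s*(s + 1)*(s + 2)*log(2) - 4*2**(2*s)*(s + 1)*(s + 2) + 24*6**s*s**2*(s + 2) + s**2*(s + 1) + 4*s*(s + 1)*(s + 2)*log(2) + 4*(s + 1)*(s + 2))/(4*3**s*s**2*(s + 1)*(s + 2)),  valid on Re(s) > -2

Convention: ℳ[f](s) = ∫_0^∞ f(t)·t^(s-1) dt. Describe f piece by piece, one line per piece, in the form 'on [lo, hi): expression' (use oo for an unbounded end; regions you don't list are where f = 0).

strip the common scale on t: t**2 on [0, 1/2); log(t) on [1/2, 2); 2*t on [2, 3)
slice at 1/3, 4/3, transform all 3 pieces, and sum them
segment [0, 1/3) carries 9*t**2/4; integrate it
on [1/3, 4/3): add ∫ log(3*t/2)·t^(s-1) dt
on [4/3, 2) integrate f = 3*t against the kernel

on [0, 1/3): 9*t**2/4
on [1/3, 4/3): log(3*t/2)
on [4/3, 2): 3*t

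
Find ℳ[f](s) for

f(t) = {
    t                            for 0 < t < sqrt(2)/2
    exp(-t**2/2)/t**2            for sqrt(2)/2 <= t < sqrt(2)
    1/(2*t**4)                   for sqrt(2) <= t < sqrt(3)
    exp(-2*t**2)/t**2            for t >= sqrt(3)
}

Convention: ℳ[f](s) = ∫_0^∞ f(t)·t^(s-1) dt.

invert the power substitution to get sqrt(t) on [0, 1/2); exp(-t/2)/t on [1/2, 2); 1/(2*t**2) on [2, 3); …
invert the shared t-power to get t**(3/2) on [0, 1/2); exp(-t/2) on [1/2, 2); 1/(2*t) on [2, 3); …
split f at sqrt(2)/2, sqrt(2), sqrt(3): ℳ[f](s) collects 4 kernel integrals
∫ over [0, sqrt(2)/2) of t·t^(s-1) joins the sum
on [sqrt(2)/2, sqrt(2)): add ∫ exp(-t**2/2)/t**2·t^(s-1) dt
segment sqrt(2) to sqrt(3) holds 1/(2*t**4); add its integral
on [sqrt(3), ∞) integrate f = exp(-2*t**2)/t**2 against the kernel

(sqrt(3)/6)**s*(-18*2**s*6**(s/2)*(s - 4)*(s + 1)*uppergamma(s/2 - 1, 1) - 9*2**s*6**(s/2)*(s + 1) + 18*24**(s/2)*(s - 4)*(s + 1)*uppergamma(s/2 - 1, 1/4) + 72*6**(s/2)*(s - 4)*(s + 1)*uppergamma(s/2 - 1, 6) + 36*sqrt(2)*6**(s/2)*(s - 4) + 4*6**s*(s + 1))/(72*(s - 4)*(s + 1))
  Re(s) > -1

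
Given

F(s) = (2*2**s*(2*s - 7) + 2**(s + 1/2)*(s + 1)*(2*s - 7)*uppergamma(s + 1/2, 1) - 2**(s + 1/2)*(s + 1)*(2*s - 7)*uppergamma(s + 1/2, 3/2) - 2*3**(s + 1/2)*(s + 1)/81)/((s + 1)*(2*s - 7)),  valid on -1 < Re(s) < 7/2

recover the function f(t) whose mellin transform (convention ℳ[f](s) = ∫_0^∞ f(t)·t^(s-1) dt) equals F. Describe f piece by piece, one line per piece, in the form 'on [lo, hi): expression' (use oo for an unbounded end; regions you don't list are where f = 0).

on [0, 2): t
on [2, 3): sqrt(t)*exp(-t/2)
on [3, oo): t**(-7/2)

peel off the shared t-power: sqrt(t) on [0, 2); exp(-t/2) on [2, 3); t**(-4) on [3, ∞)
split f at 2, 3: ℳ[f](s) collects 3 kernel integrals
segment 0 to 2 holds t; add its integral
∫ sqrt(t)*exp(-t/2)·t^(s-1) over [2, 3)
on [3, ∞): add ∫ t**(-7/2)·t^(s-1) dt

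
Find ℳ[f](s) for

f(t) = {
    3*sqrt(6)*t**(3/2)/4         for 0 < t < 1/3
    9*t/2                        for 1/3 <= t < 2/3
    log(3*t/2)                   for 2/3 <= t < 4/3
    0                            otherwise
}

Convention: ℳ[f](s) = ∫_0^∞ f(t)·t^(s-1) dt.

invert the common scale on t to get t**(3/2) on [0, 1/2); 3*t on [1/2, 1); log(t) on [1, 2)
the 3 pieces separated at 1/3, 2/3 each add one integral
segment [0, 1/3) carries 3*sqrt(6)*t**(3/2)/4; integrate it
over [1/3, 2/3), the kernel integral of 9*t/2 enters the sum
piece [2/3, 4/3): integrate log(3*t/2) against the kernel

(2**(2*s)*s*(s + 1)*(2*s + 3)*log(4) - 2*2**(2*s)*(s + 1)*(2*s + 3) + 6*2**s*s**2*(2*s + 3) + 2*2**s*(s + 1)*(2*s + 3) + sqrt(2)*s**2*(s + 1) - 3*s**2*(2*s + 3))/(2*3**s*s**2*(s + 1)*(2*s + 3))
  Re(s) > -3/2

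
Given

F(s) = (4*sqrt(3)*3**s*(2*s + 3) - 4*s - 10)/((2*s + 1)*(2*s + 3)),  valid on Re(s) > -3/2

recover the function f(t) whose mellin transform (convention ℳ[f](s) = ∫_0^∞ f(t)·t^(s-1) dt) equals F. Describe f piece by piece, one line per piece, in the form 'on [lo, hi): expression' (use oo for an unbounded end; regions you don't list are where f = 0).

on [0, 1): t**(3/2)
on [1, 3): 2*sqrt(t)

integrate the 2 segments split at 1, then add the results
segment 0 to 1 holds t**(3/2); add its integral
segment [1, 3) carries 2*sqrt(t); integrate it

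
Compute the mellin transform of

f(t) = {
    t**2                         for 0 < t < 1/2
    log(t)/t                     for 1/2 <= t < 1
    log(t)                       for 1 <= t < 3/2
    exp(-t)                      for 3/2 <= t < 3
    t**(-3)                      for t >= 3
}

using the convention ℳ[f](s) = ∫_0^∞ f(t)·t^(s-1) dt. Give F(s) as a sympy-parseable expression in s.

treat the 5 regions marked off by 1/2, 1, 3/2, 3 separately and sum
the [0, 1/2) slice contributes ∫ t**2·t^(s-1) dt
on [1/2, 1): add ∫ log(t)/t·t^(s-1) dt
on [1, 3/2): add ∫ log(t)·t^(s-1) dt
over [3/2, 3), the kernel integral of exp(-t) enters the sum
between 3 and ∞ the integrand is t**(-3)·t^(s-1)

(108*2**s*s**2*(s - 3)*(s + 2)*(s**2 - 2*s + 1)*uppergamma(s, 3/2) - 108*2**s*s**2*(s - 3)*(s + 2)*(s**2 - 2*s + 1)*uppergamma(s, 3) - 108*2**s*s**2*(s - 3)*(s + 2) + 108*2**s*(s - 3)*(s + 2)*(s**2 - 2*s + 1) - 108*3**s*s*(s - 3)*(s + 2)*(s**2 - 2*s + 1)*log(2) + 108*3**s*s*(s - 3)*(s + 2)*(s**2 - 2*s + 1)*log(3) - 108*3**s*(s - 3)*(s + 2)*(s**2 - 2*s + 1) - 4*6**s*s**2*(s + 2)*(s**2 - 2*s + 1) + 216*s**3*(s - 3)*(s + 2)*log(2) - 216*s**2*(s - 3)*(s + 2)*log(2) + 216*s**2*(s - 3)*(s + 2) + 27*s**2*(s - 3)*(s**2 - 2*s + 1))/(108*2**s*s**2*(s - 3)*(s + 2)*(s**2 - 2*s + 1))
  -2 < Re(s) < 3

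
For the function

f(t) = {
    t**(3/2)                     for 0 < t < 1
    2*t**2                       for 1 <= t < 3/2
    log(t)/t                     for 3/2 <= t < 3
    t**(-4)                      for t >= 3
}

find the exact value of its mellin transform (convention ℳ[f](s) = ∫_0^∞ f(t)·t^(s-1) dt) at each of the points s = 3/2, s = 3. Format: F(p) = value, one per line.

f breaks at 1, 3/2, 3 into 4 integrals to sum
∫ over [0, 1) of t**(3/2)·t^(s-1) joins the sum
∫ 2*t**2·t^(s-1) over [1, 3/2)
segment 3/2 to 3 holds log(t)/t; add its integral
over [3, ∞), the kernel integral of t**(-4) enters the sum

F(3/2) = -538*sqrt(3)/135 - 5/21 + log(2**(sqrt(6))*3**(-sqrt(6) + 2*sqrt(3))) + 83*sqrt(6)/28
F(3) = 9*log(2)/8 + 271/180 + 27*log(3)/8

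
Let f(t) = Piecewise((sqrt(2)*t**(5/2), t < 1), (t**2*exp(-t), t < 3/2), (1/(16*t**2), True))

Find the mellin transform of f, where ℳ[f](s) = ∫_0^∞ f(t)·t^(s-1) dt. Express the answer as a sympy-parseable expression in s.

strip the shared t-power: sqrt(2)*sqrt(t) on [0, 1); exp(-t) on [1, 3/2); 1/(16*t**4) on [3/2, ∞)
invert the common scale on t to get sqrt(t) on [0, 2); exp(-t/2) on [2, 3); t**(-4) on [3, ∞)
slice at 1, 3/2, transform all 3 pieces, and sum them
between 0 and 1 the integrand is sqrt(2)*t**(5/2)·t^(s-1)
on [1, 3/2): add ∫ t**2*exp(-t)·t^(s-1) dt
on [3/2, ∞): add ∫ 1/(16*t**2)·t^(s-1) dt

(36*2**s*(s - 2)*(2*s + 5)*uppergamma(s + 2, 1) - 36*2**s*(s - 2)*(2*s + 5)*uppergamma(s + 2, 3/2) + 72*2**(s + 1/2)*(s - 2) - 3**s*(2*s + 5))/(36*2**s*(s - 2)*(2*s + 5))
  -5/2 < Re(s) < 2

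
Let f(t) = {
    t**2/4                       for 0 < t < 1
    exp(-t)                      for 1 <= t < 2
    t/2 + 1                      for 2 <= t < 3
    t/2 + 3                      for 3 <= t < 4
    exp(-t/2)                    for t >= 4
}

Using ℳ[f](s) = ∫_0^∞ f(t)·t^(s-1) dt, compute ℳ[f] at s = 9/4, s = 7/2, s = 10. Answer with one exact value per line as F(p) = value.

peel off the common scale on t: t**2 on [0, 1/2); exp(-2*t) on [1/2, 1); t + 1 on [1, 3/2); …
breakpoints 1, 2, 3, 4: one integral from each of the 5 segments
over [0, 1), the kernel integral of t**2/4 enters the sum
piece [1, 2): integrate exp(-t) against the kernel
on [2, 3) integrate f = (t/2 + 1) against the kernel
∫ (t/2 + 3)·t^(s-1) over [3, 4)
segment 4 to ∞ holds exp(-t/2); add its integral

F(9/4) = -8*3**(1/4) - 352*2**(1/4)/117 - uppergamma(9/4, 2) + 1/17 + uppergamma(9/4, 1) + 4*2**(1/4)*uppergamma(9/4, 2) + 1216*sqrt(2)/39
F(7/2) = (40194*E + 4158*sqrt(2)*(-17 + 20*sqrt(pi)*exp(2)*erfc(sqrt(2)) + 136*sqrt(2)) + (-85536*sqrt(3) - 22528*sqrt(2) - 10395*sqrt(pi)*erfc(sqrt(2)) + 10395*sqrt(pi)*erfc(1) + 923900)*exp(2))*exp(-2)/5544
F(10) = 986410*exp(-1) + 1302094759/2640 + 2742883968*exp(-2)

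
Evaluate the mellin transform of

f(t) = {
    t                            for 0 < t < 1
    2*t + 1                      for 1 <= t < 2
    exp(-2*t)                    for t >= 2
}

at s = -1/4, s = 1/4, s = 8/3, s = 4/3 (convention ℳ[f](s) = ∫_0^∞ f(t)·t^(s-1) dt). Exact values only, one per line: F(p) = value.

slice at 1, 2, transform all 3 pieces, and sum them
∫ t·t^(s-1) over [0, 1)
[1, 2) adds the kernel integral of (2*t + 1)
for t in [2, ∞): the term is ∫ exp(-2*t)·t^(s-1)

F(-1/4) = 2**(1/4)*uppergamma(-1/4, 4) + 2*2**(3/4)/3 + 8/3
F(1/4) = -24/5 + 2**(3/4)*uppergamma(1/4, 4)/2 + 36*2**(1/4)/5
F(8/3) = -57/88 + 2**(1/3)*uppergamma(8/3, 4)/8 + 129*2**(2/3)/22
F(4/3) = -33/28 + 2**(2/3)*uppergamma(4/3, 4)/4 + 69*2**(1/3)/14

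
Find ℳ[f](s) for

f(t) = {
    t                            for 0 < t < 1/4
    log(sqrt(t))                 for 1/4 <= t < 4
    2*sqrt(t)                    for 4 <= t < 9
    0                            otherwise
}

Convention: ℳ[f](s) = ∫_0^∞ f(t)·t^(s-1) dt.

(-32*2**(4*s)*s**2*(s + 1) + 4*2**(4*s)*s*(s + 1)*(2*s + 1)*log(2) - 2*2**(4*s)*(s + 1)*(2*s + 1) + 48*6**(2*s)*s**2*(s + 1) + s**2*(2*s + 1) + 4*s*(s + 1)*(2*s + 1)*log(2) + 2*(s + 1)*(2*s + 1))/(4*2**(2*s)*s**2*(s + 1)*(2*s + 1))
  Re(s) > -1

the power substitution comes off first: t**2 on [0, 1/2); log(t) on [1/2, 2); 2*t on [2, 3)
the 3 pieces separated at 1/4, 4 each add one integral
segment [0, 1/4) carries t; integrate it
over [1/4, 4), the kernel integral of log(sqrt(t)) enters the sum
between 4 and 9 the integrand is 2*sqrt(t)·t^(s-1)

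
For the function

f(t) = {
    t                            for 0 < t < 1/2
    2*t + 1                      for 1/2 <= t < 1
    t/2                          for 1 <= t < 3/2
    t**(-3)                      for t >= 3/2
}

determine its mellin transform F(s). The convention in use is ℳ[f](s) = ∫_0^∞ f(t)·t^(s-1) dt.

decompose at 1/2, 1, 3/2; ℳ[f](s) sums the 4 pieces' integrals
∫ t·t^(s-1) over [0, 1/2)
piece [1/2, 1): integrate (2*t + 1) against the kernel
on [1, 3/2): add ∫ t/2·t^(s-1) dt
∫ t**(-3)·t^(s-1) over [3/2, ∞)

(270*2**s*s**2 - 702*2**s*s - 324*2**s + 49*3**s*s**2 - 275*3**s*s - 162*s**2 + 378*s + 324)/(108*2**s*s*(s**2 - 2*s - 3))
  -1 < Re(s) < 3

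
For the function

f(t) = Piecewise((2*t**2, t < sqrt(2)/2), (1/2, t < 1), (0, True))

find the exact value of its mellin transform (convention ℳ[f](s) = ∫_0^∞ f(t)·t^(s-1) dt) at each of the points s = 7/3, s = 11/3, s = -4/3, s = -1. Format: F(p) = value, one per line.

the power substitution comes off first: 2*t on [0, 1/2); 1/2 on [1/2, 1)
invert the common scale on t to get t on [0, 1); 1/2 on [1, 2)
breakpoints sqrt(2)/2: one integral from each of the 2 segments
for t in [0, sqrt(2)/2): the term is ∫ 2*t**2·t^(s-1)
piece [sqrt(2)/2, 1): integrate 1/2 against the kernel

F(7/3) = 3*2**(5/6)/728 + 3/14
F(11/3) = 15*2**(1/6)/1496 + 3/22
F(-4/3) = -3/8 + 15*2**(2/3)/8
F(-1) = -1/2 + 3*sqrt(2)/2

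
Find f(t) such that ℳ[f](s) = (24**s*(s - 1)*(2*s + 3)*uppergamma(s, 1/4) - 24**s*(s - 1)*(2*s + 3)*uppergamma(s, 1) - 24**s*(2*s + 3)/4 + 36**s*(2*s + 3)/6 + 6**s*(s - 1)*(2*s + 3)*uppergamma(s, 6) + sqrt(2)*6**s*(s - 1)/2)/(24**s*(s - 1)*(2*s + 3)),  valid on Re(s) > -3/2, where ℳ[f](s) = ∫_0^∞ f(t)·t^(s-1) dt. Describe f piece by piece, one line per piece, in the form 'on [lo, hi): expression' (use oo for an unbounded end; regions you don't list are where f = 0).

on [0, 1/4): 2*sqrt(2)*t**(3/2)
on [1/4, 1): exp(-t)
on [1, 3/2): 1/(4*t)
on [3/2, oo): exp(-4*t)

undo the common scale on t: t**(3/2) on [0, 1/2); exp(-t/2) on [1/2, 2); 1/(2*t) on [2, 3); …
integrate the 4 segments split at 1/4, 1, 3/2, then add the results
[0, 1/4) adds the kernel integral of 2*sqrt(2)*t**(3/2)
[1/4, 1) adds the kernel integral of exp(-t)
for t in [1, 3/2): the term is ∫ 1/(4*t)·t^(s-1)
between 3/2 and ∞ the integrand is exp(-4*t)·t^(s-1)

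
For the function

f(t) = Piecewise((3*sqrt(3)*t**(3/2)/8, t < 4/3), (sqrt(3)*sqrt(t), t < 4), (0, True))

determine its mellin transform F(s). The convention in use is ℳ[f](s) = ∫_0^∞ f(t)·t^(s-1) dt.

reversing the common scale on t: sqrt(2)*t**(3/2)/4 on [0, 2); sqrt(2)*sqrt(t) on [2, 6)
invert the common scale on t to get t**(3/2) on [0, 1); 2*sqrt(t) on [1, 3)
linearity at 4/3 turns ℳ[f](s) into 2 summed integrals
segment 0 to 4/3 holds 3*sqrt(3)*t**(3/2)/8; add its integral
on [4/3, 4) integrate f = sqrt(3)*sqrt(t) against the kernel

(4/3)**s*(2*3**(s + 1/2)*(4*s + 6) - 4*s - 10)/((2*s + 1)*(2*s + 3))
  Re(s) > -3/2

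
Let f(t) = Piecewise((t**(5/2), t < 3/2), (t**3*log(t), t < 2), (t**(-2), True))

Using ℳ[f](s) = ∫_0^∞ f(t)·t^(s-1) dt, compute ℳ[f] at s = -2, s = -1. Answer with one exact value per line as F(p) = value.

F(-2) = -31/64 + log(8*sqrt(6)/9) + sqrt(6)
F(-1) = -9*log(3)/8 - 19/48 + sqrt(6)/2 + 25*log(2)/8

undo the shared t-power: sqrt(t) on [0, 3/2); t*log(t) on [3/2, 2); t**(-4) on [2, ∞)
the 3 pieces separated at 3/2, 2 each add one integral
[0, 3/2) adds the kernel integral of t**(5/2)
over [3/2, 2), the kernel integral of t**3*log(t) enters the sum
∫ t**(-2)·t^(s-1) over [2, ∞)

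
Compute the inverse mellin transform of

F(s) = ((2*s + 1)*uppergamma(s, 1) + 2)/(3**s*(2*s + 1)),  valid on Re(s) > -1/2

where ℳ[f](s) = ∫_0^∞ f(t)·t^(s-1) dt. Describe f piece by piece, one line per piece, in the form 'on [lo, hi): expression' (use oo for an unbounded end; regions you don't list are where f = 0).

the common scale on t comes off first: sqrt(6)*sqrt(t)/2 on [0, 2/3); exp(-3*t/2) on [2/3, ∞)
reversing the common scale on t: sqrt(t) on [0, 1); exp(-t) on [1, ∞)
integrate the 2 segments split at 1/3, then add the results
[0, 1/3) adds the kernel integral of sqrt(3)*sqrt(t)
the [1/3, ∞) slice contributes ∫ exp(-3*t)·t^(s-1) dt

on [0, 1/3): sqrt(3)*sqrt(t)
on [1/3, oo): exp(-3*t)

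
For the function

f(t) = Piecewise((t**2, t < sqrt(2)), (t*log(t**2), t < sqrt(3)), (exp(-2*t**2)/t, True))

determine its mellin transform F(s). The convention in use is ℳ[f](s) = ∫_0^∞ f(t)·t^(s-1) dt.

the shared t-power comes off first: t**3 on [0, sqrt(2)); t**2*log(t**2) on [sqrt(2), sqrt(3)); exp(-2*t**2) on [sqrt(3), ∞)
peel off the power substitution: t**(3/2) on [0, 2); t*log(t) on [2, 3); exp(-2*t) on [3, ∞)
decompose at sqrt(2), sqrt(3); ℳ[f](s) sums the 3 pieces' integrals
[0, sqrt(2)) adds the kernel integral of t**2
segment [sqrt(2), sqrt(3)) carries t*log(t**2); integrate it
for t in [sqrt(3), ∞): the term is ∫ exp(-2*t**2)/t·t^(s-1)

6**(1/2 - s/2)*(-12**(s/2 + 1/2)*(s - 1)*(s + 2)*log(2) - 12**(s/2 + 1/2)*(s + 2)*log(4) + 2*12**(s/2 + 1/2)*(s + 2) + 12**(s/2 + 1/2)*sqrt(2)*(4*s + (s - 1)**2) + 18**(s/2 + 1/2)*(s - 1)*(s + 2)*log(3) - 2*18**(s/2 + 1/2)*(s + 2) + 2*18**(s/2 + 1/2)*(s + 2)*log(3) + 3**(s/2 + 1/2)*(s + 2)*(4*s + (s - 1)**2)*uppergamma(s/2 - 1/2, 6))/(6*(s + 2)*(4*s + (s - 1)**2))
  Re(s) > -2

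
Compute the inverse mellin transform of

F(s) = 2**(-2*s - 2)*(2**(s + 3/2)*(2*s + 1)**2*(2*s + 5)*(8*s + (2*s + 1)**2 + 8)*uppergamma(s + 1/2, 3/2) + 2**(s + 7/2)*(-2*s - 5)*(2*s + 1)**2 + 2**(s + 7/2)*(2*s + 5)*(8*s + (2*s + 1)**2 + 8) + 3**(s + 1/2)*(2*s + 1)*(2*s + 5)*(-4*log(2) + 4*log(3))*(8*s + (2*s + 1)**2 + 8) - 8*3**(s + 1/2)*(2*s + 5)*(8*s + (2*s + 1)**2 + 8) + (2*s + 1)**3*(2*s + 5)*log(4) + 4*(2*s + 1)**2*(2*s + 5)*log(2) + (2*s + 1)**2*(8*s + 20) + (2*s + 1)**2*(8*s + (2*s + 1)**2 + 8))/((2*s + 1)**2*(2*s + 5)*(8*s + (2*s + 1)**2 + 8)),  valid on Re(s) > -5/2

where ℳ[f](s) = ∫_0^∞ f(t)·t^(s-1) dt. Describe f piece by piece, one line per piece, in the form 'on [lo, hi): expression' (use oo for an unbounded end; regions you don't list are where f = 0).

on [0, 1/4): 4*t**(5/2)
on [1/4, 1/2): 2*t**(3/2)*log(2*t)
on [1/2, 3/4): sqrt(t)*log(2*t)
on [3/4, oo): sqrt(t)*exp(-2*t)

remove the shared t-power first: 4*t**2 on [0, 1/4); 2*t*log(2*t) on [1/4, 1/2); log(2*t) on [1/2, 3/4); …
remove the common scale on t first: t**2 on [0, 1/2); t*log(t) on [1/2, 1); log(t) on [1, 3/2); …
linearity at 1/4, 1/2, 3/4 turns ℳ[f](s) into 4 summed integrals
∫ 4*t**(5/2)·t^(s-1) over [0, 1/4)
over [1/4, 1/2), the kernel integral of 2*t**(3/2)*log(2*t) enters the sum
[1/2, 3/4) adds the kernel integral of sqrt(t)*log(2*t)
piece [3/4, ∞): integrate sqrt(t)*exp(-2*t) against the kernel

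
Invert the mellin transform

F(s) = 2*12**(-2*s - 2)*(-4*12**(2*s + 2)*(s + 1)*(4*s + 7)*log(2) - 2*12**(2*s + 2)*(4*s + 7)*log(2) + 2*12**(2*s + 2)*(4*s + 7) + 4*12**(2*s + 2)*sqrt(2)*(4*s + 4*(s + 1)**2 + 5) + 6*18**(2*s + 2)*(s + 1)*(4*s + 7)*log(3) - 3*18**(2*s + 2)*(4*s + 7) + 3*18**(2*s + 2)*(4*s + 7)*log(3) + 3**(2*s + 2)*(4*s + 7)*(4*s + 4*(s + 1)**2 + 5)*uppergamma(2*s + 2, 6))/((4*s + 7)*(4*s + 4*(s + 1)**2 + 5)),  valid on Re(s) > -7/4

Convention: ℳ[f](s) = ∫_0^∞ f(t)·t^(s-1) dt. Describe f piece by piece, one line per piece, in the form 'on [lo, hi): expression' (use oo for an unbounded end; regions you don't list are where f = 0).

on [0, 1): 2*sqrt(2)*t**(7/4)
on [1, 9/4): 2*t**(3/2)*log(2*sqrt(t))
on [9/4, oo): t*exp(-4*sqrt(t))

the shared t-power comes off first: 2*sqrt(2)*t**(3/4) on [0, 1); 2*sqrt(t)*log(2*sqrt(t)) on [1, 9/4); exp(-4*sqrt(t)) on [9/4, ∞)
undo the power substitution: 2*sqrt(2)*t**(3/2) on [0, 1); 2*t*log(2*t) on [1, 3/2); exp(-4*t) on [3/2, ∞)
strip the common scale on t: t**(3/2) on [0, 2); t*log(t) on [2, 3); exp(-2*t) on [3, ∞)
linearity at 1, 9/4 turns ℳ[f](s) into 3 summed integrals
segment [0, 1) carries 2*sqrt(2)*t**(7/4); integrate it
∫ over [1, 9/4) of 2*t**(3/2)*log(2*sqrt(t))·t^(s-1) joins the sum
between 9/4 and ∞ the integrand is t*exp(-4*sqrt(t))·t^(s-1)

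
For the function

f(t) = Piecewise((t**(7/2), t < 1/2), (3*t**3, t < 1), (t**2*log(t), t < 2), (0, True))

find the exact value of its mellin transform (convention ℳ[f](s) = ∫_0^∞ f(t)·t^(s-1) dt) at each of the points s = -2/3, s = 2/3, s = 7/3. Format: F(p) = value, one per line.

undo the shared t-power: t**(3/2) on [0, 1/2); 3*t on [1/2, 1); log(t) on [1, 2)
f breaks at 1/2, 1 into 3 integrals to sum
the [0, 1/2) slice contributes ∫ t**(7/2)·t^(s-1) dt
segment [1/2, 1) carries 3*t**3; integrate it
∫ over [1, 2) of t**2*log(t)·t^(s-1) joins the sum

F(-2/3) = -9*2**(1/3)/8 - 9*2**(2/3)/56 + 3*2**(1/6)/68 + 3*2**(1/3)*log(2)/2 + 207/112
F(2/3) = -9*2**(2/3)/16 - 9*2**(1/3)/176 + 3*2**(5/6)/400 + 675/704 + 3*2**(2/3)*log(2)/2
F(7/3) = -144*2**(1/3)/169 - 9*2**(2/3)/1024 + 3*2**(1/6)/1120 + 1665/2704 + 48*2**(1/3)*log(2)/13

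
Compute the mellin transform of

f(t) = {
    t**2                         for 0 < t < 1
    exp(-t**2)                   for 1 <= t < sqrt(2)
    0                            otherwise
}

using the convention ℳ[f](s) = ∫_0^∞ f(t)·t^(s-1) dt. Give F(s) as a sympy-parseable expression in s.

invert the power substitution to get t on [0, 1); exp(-t) on [1, 2)
linearity at 1 turns ℳ[f](s) into 2 summed integrals
∫ t**2·t^(s-1) over [0, 1)
segment [1, sqrt(2)) carries exp(-t**2); integrate it

((s + 2)*uppergamma(s/2, 1) - (s + 2)*uppergamma(s/2, 2) + 2)/(2*(s + 2))
  Re(s) > -2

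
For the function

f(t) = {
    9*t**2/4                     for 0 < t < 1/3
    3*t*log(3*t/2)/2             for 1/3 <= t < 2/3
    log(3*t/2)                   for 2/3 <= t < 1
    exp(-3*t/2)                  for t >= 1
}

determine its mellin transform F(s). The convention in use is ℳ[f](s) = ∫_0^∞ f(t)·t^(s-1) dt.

(4*2**s*s**2*(s + 2)*(s**2 + 2*s + 1)*uppergamma(s, 3/2) - 4*2**s*s**2*(s + 2) + 4*2**s*(s + 2)*(s**2 + 2*s + 1) + 3**s*s*(s + 2)*(-4*log(2) + 4*log(3))*(s**2 + 2*s + 1) - 4*3**s*(s + 2)*(s**2 + 2*s + 1) + s**3*(s + 2)*log(4) + s**2*(s + 2)*log(4) + 2*s**2*(s + 2) + s**2*(s**2 + 2*s + 1))/(4*3**s*s**2*(s + 2)*(s**2 + 2*s + 1))
  Re(s) > -2

undo the common scale on t: t**2 on [0, 1/2); t*log(t) on [1/2, 1); log(t) on [1, 3/2); …
breakpoints 1/3, 2/3, 1: one integral from each of the 4 segments
∫ over [0, 1/3) of 9*t**2/4·t^(s-1) joins the sum
piece [1/3, 2/3): integrate 3*t*log(3*t/2)/2 against the kernel
between 2/3 and 1 the integrand is log(3*t/2)·t^(s-1)
∫ exp(-3*t/2)·t^(s-1) over [1, ∞)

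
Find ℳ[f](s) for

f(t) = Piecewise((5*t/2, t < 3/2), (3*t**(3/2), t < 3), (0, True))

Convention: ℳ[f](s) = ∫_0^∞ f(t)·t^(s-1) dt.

(12*3**(s + 3/2)*(s + 1) + 5*(3/2)**(s + 1)*(2*s + 3) - 12*(3/2)**(s + 3/2)*(s + 1))/(2*(s + 1)*(2*s + 3))
  Re(s) > -1

summing 2 kernel integrals split by 3/2 yields ℳ[f](s)
[0, 3/2) adds the kernel integral of 5*t/2
between 3/2 and 3 the integrand is 3*t**(3/2)·t^(s-1)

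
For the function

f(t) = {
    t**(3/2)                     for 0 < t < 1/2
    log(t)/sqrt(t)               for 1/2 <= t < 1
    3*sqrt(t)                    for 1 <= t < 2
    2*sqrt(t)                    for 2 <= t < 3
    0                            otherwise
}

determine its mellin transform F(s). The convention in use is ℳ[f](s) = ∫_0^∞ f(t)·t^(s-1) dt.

2**(-s - 1/2)*(-3*2**(s + 3/2)*(2*s + 3)*(8*s - (2*s + 1)**2) + 2**(s + 5/2)*(2*s + 1)*(2*s + 3) + 2**(2*s + 2)*(2*s + 3)*(8*s - (2*s + 1)**2) + 4*6**(s + 1/2)*(2*s + 3)*(8*s - (2*s + 1)**2) - 4*(2*s + 1)**2*(2*s + 3)*log(2) - 8*(2*s + 1)*(2*s + 3) + 8*(2*s + 1)*(2*s + 3)*log(2) + (2*s + 1)*(8*s - (2*s + 1)**2))/((2*s + 1)*(2*s + 3)*(8*s - (2*s + 1)**2))
  Re(s) > -3/2

the shared t-power comes off first: t on [0, 1/2); log(t)/t on [1/2, 1); 3 on [1, 2); …
treat the 4 regions marked off by 1/2, 1, 2 separately and sum
between 0 and 1/2 the integrand is t**(3/2)·t^(s-1)
segment [1/2, 1) carries log(t)/sqrt(t); integrate it
between 1 and 2 the integrand is 3*sqrt(t)·t^(s-1)
on [2, 3): add ∫ 2*sqrt(t)·t^(s-1) dt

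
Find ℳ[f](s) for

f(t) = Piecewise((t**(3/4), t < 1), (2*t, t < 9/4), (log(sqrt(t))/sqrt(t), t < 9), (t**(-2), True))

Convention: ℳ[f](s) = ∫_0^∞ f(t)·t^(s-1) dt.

(324*2**(2*s)*(2*s - 4)*(2*s + 2)*(4*s**2 - 4*s + 1) - 324*2**(2*s)*(2*s - 4)*(4*s + 3)*(4*s**2 - 4*s + 1) - 216*3**(2*s)*s*(2*s - 4)*(2*s + 2)*(4*s + 3)*log(3) + 216*3**(2*s)*s*(2*s - 4)*(2*s + 2)*(4*s + 3)*log(2) - 108*3**(2*s)*(2*s - 4)*(2*s + 2)*(4*s + 3)*log(2) + 108*3**(2*s)*(2*s - 4)*(2*s + 2)*(4*s + 3) + 108*3**(2*s)*(2*s - 4)*(2*s + 2)*(4*s + 3)*log(3) + 729*3**(2*s)*(2*s - 4)*(4*s + 3)*(4*s**2 - 4*s + 1) + 108*6**(2*s)*s*(2*s - 4)*(2*s + 2)*(4*s + 3)*log(3) - 54*6**(2*s)*(2*s - 4)*(2*s + 2)*(4*s + 3)*log(3) - 54*6**(2*s)*(2*s - 4)*(2*s + 2)*(4*s + 3) - 2*6**(2*s)*(2*s + 2)*(4*s + 3)*(4*s**2 - 4*s + 1))/(81*2**(2*s)*(2*s - 4)*(2*s + 2)*(4*s + 3)*(4*s**2 - 4*s + 1))
  -3/4 < Re(s) < 2

strip the power substitution: t**(3/2) on [0, 1); 2*t**2 on [1, 3/2); log(t)/t on [3/2, 3); …
linearity at 1, 9/4, 9 turns ℳ[f](s) into 4 summed integrals
for t in [0, 1): the term is ∫ t**(3/4)·t^(s-1)
on [1, 9/4): add ∫ 2*t·t^(s-1) dt
on [9/4, 9) integrate f = log(sqrt(t))/sqrt(t) against the kernel
∫ t**(-2)·t^(s-1) over [9, ∞)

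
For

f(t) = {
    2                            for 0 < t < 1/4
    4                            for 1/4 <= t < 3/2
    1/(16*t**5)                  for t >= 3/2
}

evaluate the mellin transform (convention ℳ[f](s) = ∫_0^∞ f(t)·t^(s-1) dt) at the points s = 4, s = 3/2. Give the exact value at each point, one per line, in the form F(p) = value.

reversing the shared t-power: 2*t on [0, 1/4); 4*t on [1/4, 3/2); 1/(16*t**4) on [3/2, ∞)
peel off the common scale on t: t on [0, 1/2); 2*t on [1/2, 3); t**(-4) on [3, ∞)
the 3 pieces separated at 1/4, 3/2 each add one integral
piece [0, 1/4): integrate 2 against the kernel
over [1/4, 3/2), the kernel integral of 4 enters the sum
on [3/2, ∞) integrate f = 1/(16*t**5) against the kernel

F(4) = 7837/1536
F(3/2) = -1/6 + 1135*sqrt(6)/567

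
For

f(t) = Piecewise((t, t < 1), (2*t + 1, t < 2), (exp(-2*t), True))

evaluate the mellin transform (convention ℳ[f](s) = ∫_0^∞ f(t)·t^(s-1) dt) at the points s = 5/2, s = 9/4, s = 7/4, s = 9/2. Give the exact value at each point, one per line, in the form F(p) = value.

the 3 pieces separated at 1, 2 each add one integral
piece [0, 1): integrate t against the kernel
piece [1, 2): integrate (2*t + 1) against the kernel
∫ exp(-2*t)·t^(s-1) over [2, ∞)

F(5/2) = (sqrt(2)*(105*sqrt(pi)*exp(4)*erfc(2) + 1540)/1120 + (-768 + 6912*sqrt(2))*exp(4)/1120)*exp(-4)
F(9/4) = -88/117 + 2**(3/4)*uppergamma(9/4, 4)/8 + 784*2**(1/4)/117
F(7/4) = -72/77 + 2**(1/4)*uppergamma(7/4, 4)/4 + 312*2**(3/4)/77
F(9/2) = (sqrt(2)*(10395*sqrt(pi)*exp(4)*erfc(2) + 532620)/50688 + (-20480 + 770048*sqrt(2))*exp(4)/50688)*exp(-4)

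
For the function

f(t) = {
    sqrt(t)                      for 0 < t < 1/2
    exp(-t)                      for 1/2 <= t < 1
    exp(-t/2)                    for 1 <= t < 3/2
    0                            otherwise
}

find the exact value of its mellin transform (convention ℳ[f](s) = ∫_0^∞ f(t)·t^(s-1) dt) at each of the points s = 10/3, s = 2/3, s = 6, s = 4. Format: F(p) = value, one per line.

F(10/3) = -8*2**(1/3)*uppergamma(10/3, 3/4) - uppergamma(10/3, 1) + 3*2**(1/6)/184 + uppergamma(10/3, 1/2) + 8*2**(1/3)*uppergamma(10/3, 1/2)
F(2/3) = -2**(2/3)*uppergamma(2/3, 3/4) - uppergamma(2/3, 1) + 3*2**(5/6)/14 + uppergamma(2/3, 1/2) + 2**(2/3)*uppergamma(2/3, 1/2)
F(6) = -260103*exp(-3/4)/16 - 326*exp(-1) + sqrt(2)/832 + 411515*exp(-1/2)/32
F(4) = -807*exp(-3/4)/4 - 16*exp(-1) + sqrt(2)/144 + 1343*exp(-1/2)/8

cuts at 1/2, 1: linearity sums the 3 kernel integrals
on [0, 1/2) integrate f = sqrt(t) against the kernel
on [1/2, 1) integrate f = exp(-t) against the kernel
over [1, 3/2), the kernel integral of exp(-t/2) enters the sum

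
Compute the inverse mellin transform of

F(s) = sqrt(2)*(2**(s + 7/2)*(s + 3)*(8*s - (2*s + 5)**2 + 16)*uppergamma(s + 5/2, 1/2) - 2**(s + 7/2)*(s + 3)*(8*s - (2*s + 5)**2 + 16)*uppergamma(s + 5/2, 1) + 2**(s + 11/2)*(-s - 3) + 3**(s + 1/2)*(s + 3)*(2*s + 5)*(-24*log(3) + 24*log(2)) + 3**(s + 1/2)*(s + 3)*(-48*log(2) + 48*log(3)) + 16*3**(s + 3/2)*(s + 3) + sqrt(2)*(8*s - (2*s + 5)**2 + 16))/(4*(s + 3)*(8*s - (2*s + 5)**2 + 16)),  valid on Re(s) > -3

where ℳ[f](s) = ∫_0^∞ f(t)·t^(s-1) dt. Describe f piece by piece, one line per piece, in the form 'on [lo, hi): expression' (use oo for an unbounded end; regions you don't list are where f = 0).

reversing the shared t-power: t/2 on [0, 1); sqrt(2)*sqrt(t)*exp(-t/2)/2 on [1, 2); sqrt(2)*log(t/2)/sqrt(t) on [2, 3)
reversing the common scale on t: t on [0, 1/2); sqrt(t)*exp(-t) on [1/2, 1); log(t)/sqrt(t) on [1, 3/2)
the shared t-power comes off first: sqrt(t) on [0, 1/2); exp(-t) on [1/2, 1); log(t)/t on [1, 3/2)
f breaks at 1, 2 into 3 integrals to sum
on [0, 1) integrate f = t**3/2 against the kernel
[1, 2) adds the kernel integral of sqrt(2)*t**(5/2)*exp(-t/2)/2
between 2 and 3 the integrand is sqrt(2)*t**(3/2)*log(t/2)·t^(s-1)

on [0, 1): t**3/2
on [1, 2): sqrt(2)*t**(5/2)*exp(-t/2)/2
on [2, 3): sqrt(2)*t**(3/2)*log(t/2)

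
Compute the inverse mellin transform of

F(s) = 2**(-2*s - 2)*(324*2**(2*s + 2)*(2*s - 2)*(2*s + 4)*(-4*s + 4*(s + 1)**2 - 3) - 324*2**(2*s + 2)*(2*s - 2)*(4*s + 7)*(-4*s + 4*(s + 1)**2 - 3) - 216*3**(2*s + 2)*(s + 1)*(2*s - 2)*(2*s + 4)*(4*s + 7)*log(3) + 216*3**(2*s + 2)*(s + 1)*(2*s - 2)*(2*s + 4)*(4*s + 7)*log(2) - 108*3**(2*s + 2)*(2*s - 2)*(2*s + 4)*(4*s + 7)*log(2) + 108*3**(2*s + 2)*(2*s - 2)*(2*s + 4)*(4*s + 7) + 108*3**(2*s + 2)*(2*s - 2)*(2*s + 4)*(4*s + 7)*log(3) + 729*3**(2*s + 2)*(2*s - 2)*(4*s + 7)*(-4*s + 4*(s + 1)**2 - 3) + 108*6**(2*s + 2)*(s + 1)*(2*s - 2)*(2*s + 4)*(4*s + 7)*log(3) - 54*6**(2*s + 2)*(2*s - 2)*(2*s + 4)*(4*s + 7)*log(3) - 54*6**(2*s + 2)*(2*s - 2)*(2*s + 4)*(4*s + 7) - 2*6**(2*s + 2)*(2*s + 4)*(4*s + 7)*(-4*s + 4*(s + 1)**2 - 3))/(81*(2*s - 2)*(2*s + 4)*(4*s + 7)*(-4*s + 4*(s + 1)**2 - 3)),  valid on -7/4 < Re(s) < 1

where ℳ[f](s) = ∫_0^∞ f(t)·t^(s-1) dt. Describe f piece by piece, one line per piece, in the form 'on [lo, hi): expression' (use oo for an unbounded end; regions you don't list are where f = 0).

strip the shared t-power: t**(3/4) on [0, 1); 2*t on [1, 9/4); log(sqrt(t))/sqrt(t) on [9/4, 9); …
the power substitution comes off first: t**(3/2) on [0, 1); 2*t**2 on [1, 3/2); log(t)/t on [3/2, 3); …
f breaks at 1, 9/4, 9 into 4 integrals to sum
segment [0, 1) carries t**(7/4); integrate it
the [1, 9/4) slice contributes ∫ 2*t**2·t^(s-1) dt
over [9/4, 9), the kernel integral of sqrt(t)*log(sqrt(t)) enters the sum
for t in [9, ∞): the term is ∫ 1/t·t^(s-1)

on [0, 1): t**(7/4)
on [1, 9/4): 2*t**2
on [9/4, 9): sqrt(t)*log(sqrt(t))
on [9, oo): 1/t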